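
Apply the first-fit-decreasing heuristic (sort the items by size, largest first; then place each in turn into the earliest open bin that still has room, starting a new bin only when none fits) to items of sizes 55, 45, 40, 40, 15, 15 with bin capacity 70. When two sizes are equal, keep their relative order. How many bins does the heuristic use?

Sorted descending: 55, 45, 40, 40, 15, 15.
  55 → bin 1 (new)  [load 55/70]
  45 → bin 2 (new)  [load 45/70]
  40 → bin 3 (new)  [load 40/70]
  40 → bin 4 (new)  [load 40/70]
  15 → bin 1  [load 70/70]
  15 → bin 2  [load 60/70]
4 bins opened.

4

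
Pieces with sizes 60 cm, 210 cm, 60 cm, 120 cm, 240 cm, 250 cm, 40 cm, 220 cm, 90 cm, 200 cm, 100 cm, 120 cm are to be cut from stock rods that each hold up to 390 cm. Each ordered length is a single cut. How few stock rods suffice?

5

Total = 250 + 240 + 220 + 210 + 200 + 120 + 120 + 100 + 90 + 60 + 60 + 40 = 1710 cm.
Lower bound: ⌈1710/390⌉ = 5 stock rods.
A packing using 5 stock rods:
  stock rod 1: 250 + 120 = 370
  stock rod 2: 240 + 120 = 360
  stock rod 3: 220 + 100 + 60 = 380
  stock rod 4: 210 + 90 + 60 = 360
  stock rod 5: 200 + 40 = 240
This matches the lower bound, so 5 is optimal.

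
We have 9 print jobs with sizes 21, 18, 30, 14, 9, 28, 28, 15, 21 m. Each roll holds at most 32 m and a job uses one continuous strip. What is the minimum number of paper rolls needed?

Total = 30 + 28 + 28 + 21 + 21 + 18 + 15 + 14 + 9 = 184 m.
Lower bound: ⌈184/32⌉ = 6 paper rolls.
A packing using 7 paper rolls:
  roll 1: 30 = 30
  roll 2: 28 = 28
  roll 3: 28 = 28
  roll 4: 21 + 9 = 30
  roll 5: 21 = 21
  roll 6: 18 + 14 = 32
  roll 7: 15 = 15
No arrangement into 6 paper rolls stays within capacity, so 7 is optimal.

7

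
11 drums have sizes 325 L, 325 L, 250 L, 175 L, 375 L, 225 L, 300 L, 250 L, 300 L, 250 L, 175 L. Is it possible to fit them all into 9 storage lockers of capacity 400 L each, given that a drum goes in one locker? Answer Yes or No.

Total = 2950 L; ⌈2950/400⌉ = 8.
9 drums each exceed half the capacity and cannot share a locker, forcing at least 9 storage lockers.
The bound of 9 does not rule out 9, but exhaustive search shows no assignment into 9 storage lockers of capacity 400 L exists — the minimum is 10.

No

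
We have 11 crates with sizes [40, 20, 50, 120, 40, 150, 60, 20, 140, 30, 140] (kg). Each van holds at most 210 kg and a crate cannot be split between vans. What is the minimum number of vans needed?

4

Total = 150 + 140 + 140 + 120 + 60 + 50 + 40 + 40 + 30 + 20 + 20 = 810 kg.
Lower bound: ⌈810/210⌉ = 4 vans.
A packing using 4 vans:
  van 1: 150 + 60 = 210
  van 2: 140 + 50 + 20 = 210
  van 3: 140 + 40 + 30 = 210
  van 4: 120 + 40 + 20 = 180
This matches the lower bound, so 4 is optimal.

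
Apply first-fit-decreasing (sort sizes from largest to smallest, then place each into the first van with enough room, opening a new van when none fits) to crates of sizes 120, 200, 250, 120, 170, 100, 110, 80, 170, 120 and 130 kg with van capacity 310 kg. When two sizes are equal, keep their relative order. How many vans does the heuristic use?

Sorted descending: 250, 200, 170, 170, 130, 120, 120, 120, 110, 100, 80.
  250 → van 1 (new)  [load 250/310]
  200 → van 2 (new)  [load 200/310]
  170 → van 3 (new)  [load 170/310]
  170 → van 4 (new)  [load 170/310]
  130 → van 3  [load 300/310]
  120 → van 4  [load 290/310]
  120 → van 5 (new)  [load 120/310]
  120 → van 5  [load 240/310]
  110 → van 2  [load 310/310]
  100 → van 6 (new)  [load 100/310]
  80 → van 6  [load 180/310]
6 vans opened.

6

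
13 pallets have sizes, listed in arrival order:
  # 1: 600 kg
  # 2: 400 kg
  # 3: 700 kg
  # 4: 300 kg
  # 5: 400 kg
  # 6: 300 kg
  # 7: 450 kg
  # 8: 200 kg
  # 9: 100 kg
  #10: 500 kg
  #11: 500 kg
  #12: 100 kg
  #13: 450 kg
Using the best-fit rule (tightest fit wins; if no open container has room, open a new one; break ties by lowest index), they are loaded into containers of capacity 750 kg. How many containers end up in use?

8

  600 → container 1 (new)  [load 600/750]
  400 → container 2 (new)  [load 400/750]
  700 → container 3 (new)  [load 700/750]
  300 → container 2  [load 700/750]
  400 → container 4 (new)  [load 400/750]
  300 → container 4  [load 700/750]
  450 → container 5 (new)  [load 450/750]
  200 → container 5  [load 650/750]
  100 → container 5  [load 750/750]
  500 → container 6 (new)  [load 500/750]
  500 → container 7 (new)  [load 500/750]
  100 → container 1  [load 700/750]
  450 → container 8 (new)  [load 450/750]
8 containers opened.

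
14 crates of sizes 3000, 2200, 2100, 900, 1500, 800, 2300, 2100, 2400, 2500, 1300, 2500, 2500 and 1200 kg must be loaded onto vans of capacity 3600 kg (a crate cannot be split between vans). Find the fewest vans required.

Total = 3000 + 2500 + 2500 + 2500 + 2400 + 2300 + 2200 + 2100 + 2100 + 1500 + 1300 + 1200 + 900 + 800 = 27300 kg.
Lower bound: ⌈27300/3600⌉ = 8 vans.
Also, 9 crates each exceed 1800 kg, and no two of those can share a van, so at least 9 vans are needed.
A packing using 9 vans:
  van 1: 3000 = 3000
  van 2: 2500 + 900 = 3400
  van 3: 2500 + 800 = 3300
  van 4: 2500 = 2500
  van 5: 2400 + 1200 = 3600
  van 6: 2300 + 1300 = 3600
  van 7: 2200 = 2200
  van 8: 2100 + 1500 = 3600
  van 9: 2100 = 2100
This matches the lower bound, so 9 is optimal.

9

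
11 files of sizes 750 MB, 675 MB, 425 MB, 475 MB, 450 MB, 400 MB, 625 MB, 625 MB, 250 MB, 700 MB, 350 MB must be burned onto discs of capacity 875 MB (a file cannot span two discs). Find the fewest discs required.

8

Total = 750 + 700 + 675 + 625 + 625 + 475 + 450 + 425 + 400 + 350 + 250 = 5725 MB.
Lower bound: ⌈5725/875⌉ = 7 discs.
A packing using 8 discs:
  disc 1: 750 = 750
  disc 2: 700 = 700
  disc 3: 675 = 675
  disc 4: 625 + 250 = 875
  disc 5: 625 = 625
  disc 6: 475 + 400 = 875
  disc 7: 450 + 425 = 875
  disc 8: 350 = 350
No arrangement into 7 discs stays within capacity, so 8 is optimal.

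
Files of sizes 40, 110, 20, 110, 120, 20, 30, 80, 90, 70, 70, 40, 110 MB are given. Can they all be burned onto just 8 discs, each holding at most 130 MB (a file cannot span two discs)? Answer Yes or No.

Yes

A valid assignment using 8 discs:
  disc 1: 120 = 120
  disc 2: 110 + 20 = 130
  disc 3: 110 + 20 = 130
  disc 4: 110 = 110
  disc 5: 90 + 40 = 130
  disc 6: 80 + 40 = 120
  disc 7: 70 + 30 = 100
  disc 8: 70 = 70
Every load is within 130 MB, so 8 discs suffice.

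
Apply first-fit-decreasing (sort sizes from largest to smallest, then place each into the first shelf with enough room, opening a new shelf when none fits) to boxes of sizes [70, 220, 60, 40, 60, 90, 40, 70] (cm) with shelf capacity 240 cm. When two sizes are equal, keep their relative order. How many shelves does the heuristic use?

Sorted descending: 220, 90, 70, 70, 60, 60, 40, 40.
  220 → shelf 1 (new)  [load 220/240]
  90 → shelf 2 (new)  [load 90/240]
  70 → shelf 2  [load 160/240]
  70 → shelf 2  [load 230/240]
  60 → shelf 3 (new)  [load 60/240]
  60 → shelf 3  [load 120/240]
  40 → shelf 3  [load 160/240]
  40 → shelf 3  [load 200/240]
3 shelves opened.

3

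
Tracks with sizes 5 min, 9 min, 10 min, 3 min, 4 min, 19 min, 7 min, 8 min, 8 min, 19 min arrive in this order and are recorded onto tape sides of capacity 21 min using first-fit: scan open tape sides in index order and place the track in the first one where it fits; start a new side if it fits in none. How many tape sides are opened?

  5 → side 1 (new)  [load 5/21]
  9 → side 1  [load 14/21]
  10 → side 2 (new)  [load 10/21]
  3 → side 1  [load 17/21]
  4 → side 1  [load 21/21]
  19 → side 3 (new)  [load 19/21]
  7 → side 2  [load 17/21]
  8 → side 4 (new)  [load 8/21]
  8 → side 4  [load 16/21]
  19 → side 5 (new)  [load 19/21]
5 tape sides opened.

5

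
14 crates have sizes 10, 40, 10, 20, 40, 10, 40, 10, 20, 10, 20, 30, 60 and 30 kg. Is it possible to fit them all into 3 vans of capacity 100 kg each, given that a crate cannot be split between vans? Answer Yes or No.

Total = 350 kg; ⌈350/100⌉ = 4.
At least 4 vans are required, but only 3 are allowed.

No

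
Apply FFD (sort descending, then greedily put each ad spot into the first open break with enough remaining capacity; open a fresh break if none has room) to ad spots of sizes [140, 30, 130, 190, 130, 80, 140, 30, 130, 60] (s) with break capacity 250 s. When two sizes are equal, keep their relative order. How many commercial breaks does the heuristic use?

Sorted descending: 190, 140, 140, 130, 130, 130, 80, 60, 30, 30.
  190 → break 1 (new)  [load 190/250]
  140 → break 2 (new)  [load 140/250]
  140 → break 3 (new)  [load 140/250]
  130 → break 4 (new)  [load 130/250]
  130 → break 5 (new)  [load 130/250]
  130 → break 6 (new)  [load 130/250]
  80 → break 2  [load 220/250]
  60 → break 1  [load 250/250]
  30 → break 2  [load 250/250]
  30 → break 3  [load 170/250]
6 commercial breaks opened.

6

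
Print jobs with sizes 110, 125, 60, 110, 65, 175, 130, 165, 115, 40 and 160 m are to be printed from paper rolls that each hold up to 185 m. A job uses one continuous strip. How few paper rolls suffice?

8

Total = 175 + 165 + 160 + 130 + 125 + 115 + 110 + 110 + 65 + 60 + 40 = 1255 m.
Lower bound: ⌈1255/185⌉ = 7 paper rolls.
Also, 8 print jobs each exceed 185/2 m, and no two of those can share a roll, so at least 8 paper rolls are needed.
A packing using 8 paper rolls:
  roll 1: 175 = 175
  roll 2: 165 = 165
  roll 3: 160 = 160
  roll 4: 130 + 40 = 170
  roll 5: 125 + 60 = 185
  roll 6: 115 + 65 = 180
  roll 7: 110 = 110
  roll 8: 110 = 110
This matches the lower bound, so 8 is optimal.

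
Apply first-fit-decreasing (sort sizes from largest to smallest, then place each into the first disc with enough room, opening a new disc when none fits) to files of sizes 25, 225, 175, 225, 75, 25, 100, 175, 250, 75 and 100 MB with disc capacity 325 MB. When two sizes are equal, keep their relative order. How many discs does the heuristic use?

Sorted descending: 250, 225, 225, 175, 175, 100, 100, 75, 75, 25, 25.
  250 → disc 1 (new)  [load 250/325]
  225 → disc 2 (new)  [load 225/325]
  225 → disc 3 (new)  [load 225/325]
  175 → disc 4 (new)  [load 175/325]
  175 → disc 5 (new)  [load 175/325]
  100 → disc 2  [load 325/325]
  100 → disc 3  [load 325/325]
  75 → disc 1  [load 325/325]
  75 → disc 4  [load 250/325]
  25 → disc 4  [load 275/325]
  25 → disc 4  [load 300/325]
5 discs opened.

5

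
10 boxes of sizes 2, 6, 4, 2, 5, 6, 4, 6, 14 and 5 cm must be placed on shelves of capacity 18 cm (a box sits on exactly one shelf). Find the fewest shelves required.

3

Total = 14 + 6 + 6 + 6 + 5 + 5 + 4 + 4 + 2 + 2 = 54 cm.
Lower bound: ⌈54/18⌉ = 3 shelves.
A packing using 3 shelves:
  shelf 1: 14 + 4 = 18
  shelf 2: 6 + 6 + 6 = 18
  shelf 3: 5 + 5 + 4 + 2 + 2 = 18
This matches the lower bound, so 3 is optimal.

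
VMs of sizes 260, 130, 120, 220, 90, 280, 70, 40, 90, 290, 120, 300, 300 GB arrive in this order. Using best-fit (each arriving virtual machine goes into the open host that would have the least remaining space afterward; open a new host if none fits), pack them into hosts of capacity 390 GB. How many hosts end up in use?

7

  260 → host 1 (new)  [load 260/390]
  130 → host 1  [load 390/390]
  120 → host 2 (new)  [load 120/390]
  220 → host 2  [load 340/390]
  90 → host 3 (new)  [load 90/390]
  280 → host 3  [load 370/390]
  70 → host 4 (new)  [load 70/390]
  40 → host 2  [load 380/390]
  90 → host 4  [load 160/390]
  290 → host 5 (new)  [load 290/390]
  120 → host 4  [load 280/390]
  300 → host 6 (new)  [load 300/390]
  300 → host 7 (new)  [load 300/390]
7 hosts opened.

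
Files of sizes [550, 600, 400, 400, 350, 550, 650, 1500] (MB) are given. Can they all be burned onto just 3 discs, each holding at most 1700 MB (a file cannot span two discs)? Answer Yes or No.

No

Total = 5000 MB; ⌈5000/1700⌉ = 3.
The bound of 3 does not rule out 3, but exhaustive search shows no assignment into 3 discs of capacity 1700 MB exists — the minimum is 4.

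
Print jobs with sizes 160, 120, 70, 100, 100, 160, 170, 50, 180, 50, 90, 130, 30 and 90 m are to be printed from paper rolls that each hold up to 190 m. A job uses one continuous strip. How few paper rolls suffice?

9

Total = 180 + 170 + 160 + 160 + 130 + 120 + 100 + 100 + 90 + 90 + 70 + 50 + 50 + 30 = 1500 m.
Lower bound: ⌈1500/190⌉ = 8 paper rolls.
A packing using 9 paper rolls:
  roll 1: 180 = 180
  roll 2: 170 = 170
  roll 3: 160 + 30 = 190
  roll 4: 160 = 160
  roll 5: 130 + 50 = 180
  roll 6: 120 + 70 = 190
  roll 7: 100 + 90 = 190
  roll 8: 100 + 90 = 190
  roll 9: 50 = 50
No arrangement into 8 paper rolls stays within capacity, so 9 is optimal.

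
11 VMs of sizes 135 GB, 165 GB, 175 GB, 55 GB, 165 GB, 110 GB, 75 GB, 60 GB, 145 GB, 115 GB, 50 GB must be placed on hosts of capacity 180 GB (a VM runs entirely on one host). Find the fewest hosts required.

Total = 175 + 165 + 165 + 145 + 135 + 115 + 110 + 75 + 60 + 55 + 50 = 1250 GB.
Lower bound: ⌈1250/180⌉ = 7 hosts.
A packing using 8 hosts:
  host 1: 175 = 175
  host 2: 165 = 165
  host 3: 165 = 165
  host 4: 145 = 145
  host 5: 135 = 135
  host 6: 115 + 60 = 175
  host 7: 110 + 55 = 165
  host 8: 75 + 50 = 125
No arrangement into 7 hosts stays within capacity, so 8 is optimal.

8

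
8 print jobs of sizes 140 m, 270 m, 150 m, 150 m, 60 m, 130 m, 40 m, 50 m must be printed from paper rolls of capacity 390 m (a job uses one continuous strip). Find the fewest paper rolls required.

Total = 270 + 150 + 150 + 140 + 130 + 60 + 50 + 40 = 990 m.
Lower bound: ⌈990/390⌉ = 3 paper rolls.
A packing using 3 paper rolls:
  roll 1: 270 + 60 + 50 = 380
  roll 2: 150 + 150 + 40 = 340
  roll 3: 140 + 130 = 270
This matches the lower bound, so 3 is optimal.

3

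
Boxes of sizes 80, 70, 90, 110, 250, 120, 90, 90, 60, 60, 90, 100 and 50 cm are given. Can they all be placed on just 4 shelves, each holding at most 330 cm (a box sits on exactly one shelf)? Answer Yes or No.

A valid assignment using 4 shelves:
  shelf 1: 250 + 80 = 330
  shelf 2: 120 + 110 + 100 = 330
  shelf 3: 90 + 90 + 90 + 60 = 330
  shelf 4: 90 + 70 + 60 + 50 = 270
Every load is within 330 cm, so 4 shelves suffice.

Yes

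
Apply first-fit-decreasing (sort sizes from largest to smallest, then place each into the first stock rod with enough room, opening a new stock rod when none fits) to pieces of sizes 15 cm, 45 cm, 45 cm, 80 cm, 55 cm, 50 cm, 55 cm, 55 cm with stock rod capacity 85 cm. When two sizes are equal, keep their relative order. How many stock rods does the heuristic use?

7

Sorted descending: 80, 55, 55, 55, 50, 45, 45, 15.
  80 → stock rod 1 (new)  [load 80/85]
  55 → stock rod 2 (new)  [load 55/85]
  55 → stock rod 3 (new)  [load 55/85]
  55 → stock rod 4 (new)  [load 55/85]
  50 → stock rod 5 (new)  [load 50/85]
  45 → stock rod 6 (new)  [load 45/85]
  45 → stock rod 7 (new)  [load 45/85]
  15 → stock rod 2  [load 70/85]
7 stock rods opened.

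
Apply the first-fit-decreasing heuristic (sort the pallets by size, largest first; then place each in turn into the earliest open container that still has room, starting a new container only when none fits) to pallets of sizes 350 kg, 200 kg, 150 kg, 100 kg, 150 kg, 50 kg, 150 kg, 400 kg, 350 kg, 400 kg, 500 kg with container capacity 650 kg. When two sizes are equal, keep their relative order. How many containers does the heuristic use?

5

Sorted descending: 500, 400, 400, 350, 350, 200, 150, 150, 150, 100, 50.
  500 → container 1 (new)  [load 500/650]
  400 → container 2 (new)  [load 400/650]
  400 → container 3 (new)  [load 400/650]
  350 → container 4 (new)  [load 350/650]
  350 → container 5 (new)  [load 350/650]
  200 → container 2  [load 600/650]
  150 → container 1  [load 650/650]
  150 → container 3  [load 550/650]
  150 → container 4  [load 500/650]
  100 → container 3  [load 650/650]
  50 → container 2  [load 650/650]
5 containers opened.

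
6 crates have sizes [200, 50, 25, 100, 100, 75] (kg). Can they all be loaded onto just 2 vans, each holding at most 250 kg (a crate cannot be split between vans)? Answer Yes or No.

No

Total = 550 kg; ⌈550/250⌉ = 3.
At least 3 vans are required, but only 2 are allowed.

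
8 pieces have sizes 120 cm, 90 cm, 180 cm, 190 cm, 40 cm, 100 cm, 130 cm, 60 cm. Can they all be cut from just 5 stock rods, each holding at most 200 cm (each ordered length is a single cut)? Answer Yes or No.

A valid assignment using 5 stock rods:
  stock rod 1: 190 = 190
  stock rod 2: 180 = 180
  stock rod 3: 130 + 60 = 190
  stock rod 4: 120 + 40 = 160
  stock rod 5: 100 + 90 = 190
Every load is within 200 cm, so 5 stock rods suffice.

Yes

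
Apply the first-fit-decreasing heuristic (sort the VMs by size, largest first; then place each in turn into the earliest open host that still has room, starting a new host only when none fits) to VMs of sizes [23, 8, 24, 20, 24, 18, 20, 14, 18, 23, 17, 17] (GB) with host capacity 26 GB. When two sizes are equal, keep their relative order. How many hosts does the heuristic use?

Sorted descending: 24, 24, 23, 23, 20, 20, 18, 18, 17, 17, 14, 8.
  24 → host 1 (new)  [load 24/26]
  24 → host 2 (new)  [load 24/26]
  23 → host 3 (new)  [load 23/26]
  23 → host 4 (new)  [load 23/26]
  20 → host 5 (new)  [load 20/26]
  20 → host 6 (new)  [load 20/26]
  18 → host 7 (new)  [load 18/26]
  18 → host 8 (new)  [load 18/26]
  17 → host 9 (new)  [load 17/26]
  17 → host 10 (new)  [load 17/26]
  14 → host 11 (new)  [load 14/26]
  8 → host 7  [load 26/26]
11 hosts opened.

11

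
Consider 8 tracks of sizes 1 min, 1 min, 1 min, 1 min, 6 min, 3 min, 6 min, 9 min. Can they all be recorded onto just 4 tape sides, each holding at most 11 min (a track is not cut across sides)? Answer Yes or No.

A valid assignment using 3 tape sides:
  side 1: 9 + 1 + 1 = 11
  side 2: 6 + 3 + 1 + 1 = 11
  side 3: 6 = 6
That uses only 3 ≤ 4, so 4 tape sides are enough.

Yes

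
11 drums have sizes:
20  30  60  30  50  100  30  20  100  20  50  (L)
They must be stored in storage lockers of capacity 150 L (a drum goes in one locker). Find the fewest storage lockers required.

4

Total = 100 + 100 + 60 + 50 + 50 + 30 + 30 + 30 + 20 + 20 + 20 = 510 L.
Lower bound: ⌈510/150⌉ = 4 storage lockers.
A packing using 4 storage lockers:
  locker 1: 100 + 50 = 150
  locker 2: 100 + 50 = 150
  locker 3: 60 + 30 + 30 + 30 = 150
  locker 4: 20 + 20 + 20 = 60
This matches the lower bound, so 4 is optimal.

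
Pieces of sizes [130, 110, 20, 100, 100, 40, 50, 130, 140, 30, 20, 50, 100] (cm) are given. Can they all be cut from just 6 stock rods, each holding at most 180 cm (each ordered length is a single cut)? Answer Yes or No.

No

Total = 1020 cm; ⌈1020/180⌉ = 6.
7 pieces each exceed half the capacity and cannot share a stock rod, forcing at least 7 stock rods.
At least 7 stock rods are required, but only 6 are allowed.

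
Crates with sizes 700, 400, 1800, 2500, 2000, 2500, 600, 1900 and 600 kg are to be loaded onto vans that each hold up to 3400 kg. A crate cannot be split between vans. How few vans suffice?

Total = 2500 + 2500 + 2000 + 1900 + 1800 + 700 + 600 + 600 + 400 = 13000 kg.
Lower bound: ⌈13000/3400⌉ = 4 vans.
Also, 5 crates each exceed 1700 kg, and no two of those can share a van, so at least 5 vans are needed.
A packing using 5 vans:
  van 1: 2500 + 700 = 3200
  van 2: 2500 + 600 = 3100
  van 3: 2000 + 600 + 400 = 3000
  van 4: 1900 = 1900
  van 5: 1800 = 1800
This matches the lower bound, so 5 is optimal.

5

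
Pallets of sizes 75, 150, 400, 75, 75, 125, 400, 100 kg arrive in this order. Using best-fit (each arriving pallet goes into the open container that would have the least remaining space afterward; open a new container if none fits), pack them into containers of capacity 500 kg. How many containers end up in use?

  75 → container 1 (new)  [load 75/500]
  150 → container 1  [load 225/500]
  400 → container 2 (new)  [load 400/500]
  75 → container 2  [load 475/500]
  75 → container 1  [load 300/500]
  125 → container 1  [load 425/500]
  400 → container 3 (new)  [load 400/500]
  100 → container 3  [load 500/500]
3 containers opened.

3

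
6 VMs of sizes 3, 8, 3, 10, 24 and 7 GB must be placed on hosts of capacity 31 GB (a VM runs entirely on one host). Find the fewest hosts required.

2

Total = 24 + 10 + 8 + 7 + 3 + 3 = 55 GB.
Lower bound: ⌈55/31⌉ = 2 hosts.
A packing using 2 hosts:
  host 1: 24 + 7 = 31
  host 2: 10 + 8 + 3 + 3 = 24
This matches the lower bound, so 2 is optimal.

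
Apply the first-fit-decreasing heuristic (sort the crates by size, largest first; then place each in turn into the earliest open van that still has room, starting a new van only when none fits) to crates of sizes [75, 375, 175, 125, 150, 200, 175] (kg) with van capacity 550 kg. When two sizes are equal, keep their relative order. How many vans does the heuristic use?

Sorted descending: 375, 200, 175, 175, 150, 125, 75.
  375 → van 1 (new)  [load 375/550]
  200 → van 2 (new)  [load 200/550]
  175 → van 1  [load 550/550]
  175 → van 2  [load 375/550]
  150 → van 2  [load 525/550]
  125 → van 3 (new)  [load 125/550]
  75 → van 3  [load 200/550]
3 vans opened.

3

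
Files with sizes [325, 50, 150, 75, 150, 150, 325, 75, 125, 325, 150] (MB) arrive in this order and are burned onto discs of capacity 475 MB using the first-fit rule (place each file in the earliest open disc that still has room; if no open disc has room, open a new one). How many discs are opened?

  325 → disc 1 (new)  [load 325/475]
  50 → disc 1  [load 375/475]
  150 → disc 2 (new)  [load 150/475]
  75 → disc 1  [load 450/475]
  150 → disc 2  [load 300/475]
  150 → disc 2  [load 450/475]
  325 → disc 3 (new)  [load 325/475]
  75 → disc 3  [load 400/475]
  125 → disc 4 (new)  [load 125/475]
  325 → disc 4  [load 450/475]
  150 → disc 5 (new)  [load 150/475]
5 discs opened.

5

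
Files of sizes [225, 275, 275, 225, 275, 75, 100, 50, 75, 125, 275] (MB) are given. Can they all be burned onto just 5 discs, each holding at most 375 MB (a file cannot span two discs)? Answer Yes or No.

Total = 1975 MB; ⌈1975/375⌉ = 6.
At least 6 discs are required, but only 5 are allowed.

No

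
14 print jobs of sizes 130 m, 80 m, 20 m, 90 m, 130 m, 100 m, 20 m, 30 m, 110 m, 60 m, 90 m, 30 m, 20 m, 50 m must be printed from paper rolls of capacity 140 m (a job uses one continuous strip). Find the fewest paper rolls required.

7

Total = 130 + 130 + 110 + 100 + 90 + 90 + 80 + 60 + 50 + 30 + 30 + 20 + 20 + 20 = 960 m.
Lower bound: ⌈960/140⌉ = 7 paper rolls.
A packing using 7 paper rolls:
  roll 1: 130 = 130
  roll 2: 130 = 130
  roll 3: 110 + 30 = 140
  roll 4: 100 + 20 + 20 = 140
  roll 5: 90 + 50 = 140
  roll 6: 90 + 30 + 20 = 140
  roll 7: 80 + 60 = 140
This matches the lower bound, so 7 is optimal.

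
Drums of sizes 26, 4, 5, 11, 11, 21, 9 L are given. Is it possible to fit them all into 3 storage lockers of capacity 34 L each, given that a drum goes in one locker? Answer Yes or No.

A valid assignment using 3 storage lockers:
  locker 1: 26 + 5 = 31
  locker 2: 21 + 11 = 32
  locker 3: 11 + 9 + 4 = 24
Every load is within 34 L, so 3 storage lockers suffice.

Yes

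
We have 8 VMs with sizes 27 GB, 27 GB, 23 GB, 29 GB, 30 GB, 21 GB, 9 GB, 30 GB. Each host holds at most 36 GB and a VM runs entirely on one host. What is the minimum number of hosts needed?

7

Total = 30 + 30 + 29 + 27 + 27 + 23 + 21 + 9 = 196 GB.
Lower bound: ⌈196/36⌉ = 6 hosts.
Also, 7 VMs each exceed 18 GB, and no two of those can share a host, so at least 7 hosts are needed.
A packing using 7 hosts:
  host 1: 30 = 30
  host 2: 30 = 30
  host 3: 29 = 29
  host 4: 27 + 9 = 36
  host 5: 27 = 27
  host 6: 23 = 23
  host 7: 21 = 21
This matches the lower bound, so 7 is optimal.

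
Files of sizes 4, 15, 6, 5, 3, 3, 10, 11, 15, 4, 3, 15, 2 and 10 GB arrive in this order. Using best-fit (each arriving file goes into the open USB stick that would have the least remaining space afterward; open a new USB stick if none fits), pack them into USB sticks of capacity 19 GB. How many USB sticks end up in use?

  4 → USB stick 1 (new)  [load 4/19]
  15 → USB stick 1  [load 19/19]
  6 → USB stick 2 (new)  [load 6/19]
  5 → USB stick 2  [load 11/19]
  3 → USB stick 2  [load 14/19]
  3 → USB stick 2  [load 17/19]
  10 → USB stick 3 (new)  [load 10/19]
  11 → USB stick 4 (new)  [load 11/19]
  15 → USB stick 5 (new)  [load 15/19]
  4 → USB stick 5  [load 19/19]
  3 → USB stick 4  [load 14/19]
  15 → USB stick 6 (new)  [load 15/19]
  2 → USB stick 2  [load 19/19]
  10 → USB stick 7 (new)  [load 10/19]
7 USB sticks opened.

7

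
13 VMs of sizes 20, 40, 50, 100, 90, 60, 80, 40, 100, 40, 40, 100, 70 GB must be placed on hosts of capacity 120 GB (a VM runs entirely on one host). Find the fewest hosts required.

Total = 100 + 100 + 100 + 90 + 80 + 70 + 60 + 50 + 40 + 40 + 40 + 40 + 20 = 830 GB.
Lower bound: ⌈830/120⌉ = 7 hosts.
A packing using 8 hosts:
  host 1: 100 + 20 = 120
  host 2: 100 = 100
  host 3: 100 = 100
  host 4: 90 = 90
  host 5: 80 + 40 = 120
  host 6: 70 + 50 = 120
  host 7: 60 + 40 = 100
  host 8: 40 + 40 = 80
No arrangement into 7 hosts stays within capacity, so 8 is optimal.

8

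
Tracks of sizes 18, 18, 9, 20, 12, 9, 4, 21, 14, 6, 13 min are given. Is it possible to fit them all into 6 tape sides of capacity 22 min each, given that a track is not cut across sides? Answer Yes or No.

Total = 144 min; ⌈144/22⌉ = 7.
At least 7 tape sides are required, but only 6 are allowed.

No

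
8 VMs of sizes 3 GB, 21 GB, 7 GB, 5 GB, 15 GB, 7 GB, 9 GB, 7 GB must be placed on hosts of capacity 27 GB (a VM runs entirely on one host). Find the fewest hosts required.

Total = 21 + 15 + 9 + 7 + 7 + 7 + 5 + 3 = 74 GB.
Lower bound: ⌈74/27⌉ = 3 hosts.
A packing using 3 hosts:
  host 1: 21 + 5 = 26
  host 2: 15 + 9 + 3 = 27
  host 3: 7 + 7 + 7 = 21
This matches the lower bound, so 3 is optimal.

3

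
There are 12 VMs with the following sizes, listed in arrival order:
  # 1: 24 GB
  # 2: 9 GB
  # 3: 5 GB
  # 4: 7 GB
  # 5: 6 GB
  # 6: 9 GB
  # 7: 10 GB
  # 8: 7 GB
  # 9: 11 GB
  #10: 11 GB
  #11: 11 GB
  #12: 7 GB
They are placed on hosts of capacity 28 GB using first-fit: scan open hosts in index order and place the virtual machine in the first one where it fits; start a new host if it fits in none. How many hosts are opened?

5

  24 → host 1 (new)  [load 24/28]
  9 → host 2 (new)  [load 9/28]
  5 → host 2  [load 14/28]
  7 → host 2  [load 21/28]
  6 → host 2  [load 27/28]
  9 → host 3 (new)  [load 9/28]
  10 → host 3  [load 19/28]
  7 → host 3  [load 26/28]
  11 → host 4 (new)  [load 11/28]
  11 → host 4  [load 22/28]
  11 → host 5 (new)  [load 11/28]
  7 → host 5  [load 18/28]
5 hosts opened.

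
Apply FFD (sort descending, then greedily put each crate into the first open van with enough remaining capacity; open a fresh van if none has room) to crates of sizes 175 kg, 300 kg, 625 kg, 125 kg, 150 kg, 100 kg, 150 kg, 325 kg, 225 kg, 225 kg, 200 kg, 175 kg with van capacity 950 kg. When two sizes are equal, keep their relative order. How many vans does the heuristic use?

Sorted descending: 625, 325, 300, 225, 225, 200, 175, 175, 150, 150, 125, 100.
  625 → van 1 (new)  [load 625/950]
  325 → van 1  [load 950/950]
  300 → van 2 (new)  [load 300/950]
  225 → van 2  [load 525/950]
  225 → van 2  [load 750/950]
  200 → van 2  [load 950/950]
  175 → van 3 (new)  [load 175/950]
  175 → van 3  [load 350/950]
  150 → van 3  [load 500/950]
  150 → van 3  [load 650/950]
  125 → van 3  [load 775/950]
  100 → van 3  [load 875/950]
3 vans opened.

3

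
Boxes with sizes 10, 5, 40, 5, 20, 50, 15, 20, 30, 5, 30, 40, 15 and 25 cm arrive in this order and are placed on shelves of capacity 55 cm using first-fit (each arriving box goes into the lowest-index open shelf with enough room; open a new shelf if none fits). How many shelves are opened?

7

  10 → shelf 1 (new)  [load 10/55]
  5 → shelf 1  [load 15/55]
  40 → shelf 1  [load 55/55]
  5 → shelf 2 (new)  [load 5/55]
  20 → shelf 2  [load 25/55]
  50 → shelf 3 (new)  [load 50/55]
  15 → shelf 2  [load 40/55]
  20 → shelf 4 (new)  [load 20/55]
  30 → shelf 4  [load 50/55]
  5 → shelf 2  [load 45/55]
  30 → shelf 5 (new)  [load 30/55]
  40 → shelf 6 (new)  [load 40/55]
  15 → shelf 5  [load 45/55]
  25 → shelf 7 (new)  [load 25/55]
7 shelves opened.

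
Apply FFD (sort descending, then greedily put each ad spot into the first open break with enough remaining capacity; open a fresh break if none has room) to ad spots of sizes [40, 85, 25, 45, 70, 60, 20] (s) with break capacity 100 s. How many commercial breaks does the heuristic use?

4

Sorted descending: 85, 70, 60, 45, 40, 25, 20.
  85 → break 1 (new)  [load 85/100]
  70 → break 2 (new)  [load 70/100]
  60 → break 3 (new)  [load 60/100]
  45 → break 4 (new)  [load 45/100]
  40 → break 3  [load 100/100]
  25 → break 2  [load 95/100]
  20 → break 4  [load 65/100]
4 commercial breaks opened.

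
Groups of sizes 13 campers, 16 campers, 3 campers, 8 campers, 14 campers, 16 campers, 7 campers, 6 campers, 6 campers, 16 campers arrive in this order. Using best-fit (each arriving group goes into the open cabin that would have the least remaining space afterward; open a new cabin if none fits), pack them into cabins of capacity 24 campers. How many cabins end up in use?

  13 → cabin 1 (new)  [load 13/24]
  16 → cabin 2 (new)  [load 16/24]
  3 → cabin 2  [load 19/24]
  8 → cabin 1  [load 21/24]
  14 → cabin 3 (new)  [load 14/24]
  16 → cabin 4 (new)  [load 16/24]
  7 → cabin 4  [load 23/24]
  6 → cabin 3  [load 20/24]
  6 → cabin 5 (new)  [load 6/24]
  16 → cabin 5  [load 22/24]
5 cabins opened.

5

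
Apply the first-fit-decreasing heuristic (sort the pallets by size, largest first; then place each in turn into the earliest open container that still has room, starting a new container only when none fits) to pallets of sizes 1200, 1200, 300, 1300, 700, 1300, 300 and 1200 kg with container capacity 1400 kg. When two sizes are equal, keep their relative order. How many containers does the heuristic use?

Sorted descending: 1300, 1300, 1200, 1200, 1200, 700, 300, 300.
  1300 → container 1 (new)  [load 1300/1400]
  1300 → container 2 (new)  [load 1300/1400]
  1200 → container 3 (new)  [load 1200/1400]
  1200 → container 4 (new)  [load 1200/1400]
  1200 → container 5 (new)  [load 1200/1400]
  700 → container 6 (new)  [load 700/1400]
  300 → container 6  [load 1000/1400]
  300 → container 6  [load 1300/1400]
6 containers opened.

6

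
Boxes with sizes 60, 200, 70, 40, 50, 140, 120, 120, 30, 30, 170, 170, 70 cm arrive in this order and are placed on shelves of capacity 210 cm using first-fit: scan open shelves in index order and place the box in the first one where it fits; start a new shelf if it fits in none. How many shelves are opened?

7

  60 → shelf 1 (new)  [load 60/210]
  200 → shelf 2 (new)  [load 200/210]
  70 → shelf 1  [load 130/210]
  40 → shelf 1  [load 170/210]
  50 → shelf 3 (new)  [load 50/210]
  140 → shelf 3  [load 190/210]
  120 → shelf 4 (new)  [load 120/210]
  120 → shelf 5 (new)  [load 120/210]
  30 → shelf 1  [load 200/210]
  30 → shelf 4  [load 150/210]
  170 → shelf 6 (new)  [load 170/210]
  170 → shelf 7 (new)  [load 170/210]
  70 → shelf 5  [load 190/210]
7 shelves opened.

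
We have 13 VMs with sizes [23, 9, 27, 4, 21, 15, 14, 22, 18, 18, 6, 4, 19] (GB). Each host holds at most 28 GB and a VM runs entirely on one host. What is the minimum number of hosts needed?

Total = 27 + 23 + 22 + 21 + 19 + 18 + 18 + 15 + 14 + 9 + 6 + 4 + 4 = 200 GB.
Lower bound: ⌈200/28⌉ = 8 hosts.
A packing using 9 hosts:
  host 1: 27 = 27
  host 2: 23 + 4 = 27
  host 3: 22 + 6 = 28
  host 4: 21 + 4 = 25
  host 5: 19 + 9 = 28
  host 6: 18 = 18
  host 7: 18 = 18
  host 8: 15 = 15
  host 9: 14 = 14
No arrangement into 8 hosts stays within capacity, so 9 is optimal.

9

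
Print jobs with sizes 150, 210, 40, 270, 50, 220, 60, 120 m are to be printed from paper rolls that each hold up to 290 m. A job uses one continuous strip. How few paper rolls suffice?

5

Total = 270 + 220 + 210 + 150 + 120 + 60 + 50 + 40 = 1120 m.
Lower bound: ⌈1120/290⌉ = 4 paper rolls.
A packing using 5 paper rolls:
  roll 1: 270 = 270
  roll 2: 220 + 60 = 280
  roll 3: 210 + 50 = 260
  roll 4: 150 + 120 = 270
  roll 5: 40 = 40
No arrangement into 4 paper rolls stays within capacity, so 5 is optimal.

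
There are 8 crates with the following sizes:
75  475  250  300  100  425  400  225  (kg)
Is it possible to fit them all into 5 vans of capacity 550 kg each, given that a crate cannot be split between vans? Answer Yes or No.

Yes

A valid assignment using 5 vans:
  van 1: 475 + 75 = 550
  van 2: 425 + 100 = 525
  van 3: 400 = 400
  van 4: 300 + 250 = 550
  van 5: 225 = 225
Every load is within 550 kg, so 5 vans suffice.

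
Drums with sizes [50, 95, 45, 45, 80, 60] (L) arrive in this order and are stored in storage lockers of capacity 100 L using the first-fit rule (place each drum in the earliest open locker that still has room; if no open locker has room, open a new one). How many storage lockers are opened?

5

  50 → locker 1 (new)  [load 50/100]
  95 → locker 2 (new)  [load 95/100]
  45 → locker 1  [load 95/100]
  45 → locker 3 (new)  [load 45/100]
  80 → locker 4 (new)  [load 80/100]
  60 → locker 5 (new)  [load 60/100]
5 storage lockers opened.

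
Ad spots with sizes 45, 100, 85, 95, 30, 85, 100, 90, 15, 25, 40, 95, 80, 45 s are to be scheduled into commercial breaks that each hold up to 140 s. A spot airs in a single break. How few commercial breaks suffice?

8

Total = 100 + 100 + 95 + 95 + 90 + 85 + 85 + 80 + 45 + 45 + 40 + 30 + 25 + 15 = 930 s.
Lower bound: ⌈930/140⌉ = 7 commercial breaks.
Also, 8 ad spots each exceed 70 s, and no two of those can share a break, so at least 8 commercial breaks are needed.
A packing using 8 commercial breaks:
  break 1: 100 + 40 = 140
  break 2: 100 + 30 = 130
  break 3: 95 + 45 = 140
  break 4: 95 + 45 = 140
  break 5: 90 + 25 + 15 = 130
  break 6: 85 = 85
  break 7: 85 = 85
  break 8: 80 = 80
This matches the lower bound, so 8 is optimal.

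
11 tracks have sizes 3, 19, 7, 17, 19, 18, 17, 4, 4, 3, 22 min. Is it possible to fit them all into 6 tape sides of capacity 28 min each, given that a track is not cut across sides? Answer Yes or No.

Yes

A valid assignment using 6 tape sides:
  side 1: 22 + 4 = 26
  side 2: 19 + 7 = 26
  side 3: 19 + 4 + 3 = 26
  side 4: 18 + 3 = 21
  side 5: 17 = 17
  side 6: 17 = 17
Every load is within 28 min, so 6 tape sides suffice.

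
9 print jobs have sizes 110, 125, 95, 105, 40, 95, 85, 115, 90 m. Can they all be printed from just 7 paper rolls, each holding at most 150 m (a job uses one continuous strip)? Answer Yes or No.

No

Total = 860 m; ⌈860/150⌉ = 6.
8 print jobs each exceed half the capacity and cannot share a roll, forcing at least 8 paper rolls.
At least 8 paper rolls are required, but only 7 are allowed.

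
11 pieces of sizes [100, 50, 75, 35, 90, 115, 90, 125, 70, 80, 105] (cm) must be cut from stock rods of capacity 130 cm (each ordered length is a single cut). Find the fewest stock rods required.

9

Total = 125 + 115 + 105 + 100 + 90 + 90 + 80 + 75 + 70 + 50 + 35 = 935 cm.
Lower bound: ⌈935/130⌉ = 8 stock rods.
Also, 9 pieces each exceed 65 cm, and no two of those can share a stock rod, so at least 9 stock rods are needed.
A packing using 9 stock rods:
  stock rod 1: 125 = 125
  stock rod 2: 115 = 115
  stock rod 3: 105 = 105
  stock rod 4: 100 = 100
  stock rod 5: 90 + 35 = 125
  stock rod 6: 90 = 90
  stock rod 7: 80 + 50 = 130
  stock rod 8: 75 = 75
  stock rod 9: 70 = 70
This matches the lower bound, so 9 is optimal.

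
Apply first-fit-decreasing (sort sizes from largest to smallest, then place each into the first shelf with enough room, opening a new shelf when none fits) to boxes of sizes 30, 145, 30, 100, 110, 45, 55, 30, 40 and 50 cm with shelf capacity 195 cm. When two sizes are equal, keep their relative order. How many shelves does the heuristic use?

Sorted descending: 145, 110, 100, 55, 50, 45, 40, 30, 30, 30.
  145 → shelf 1 (new)  [load 145/195]
  110 → shelf 2 (new)  [load 110/195]
  100 → shelf 3 (new)  [load 100/195]
  55 → shelf 2  [load 165/195]
  50 → shelf 1  [load 195/195]
  45 → shelf 3  [load 145/195]
  40 → shelf 3  [load 185/195]
  30 → shelf 2  [load 195/195]
  30 → shelf 4 (new)  [load 30/195]
  30 → shelf 4  [load 60/195]
4 shelves opened.

4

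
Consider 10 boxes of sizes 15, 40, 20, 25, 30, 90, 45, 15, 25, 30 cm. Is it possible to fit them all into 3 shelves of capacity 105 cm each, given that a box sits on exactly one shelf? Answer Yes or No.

Total = 335 cm; ⌈335/105⌉ = 4.
At least 4 shelves are required, but only 3 are allowed.

No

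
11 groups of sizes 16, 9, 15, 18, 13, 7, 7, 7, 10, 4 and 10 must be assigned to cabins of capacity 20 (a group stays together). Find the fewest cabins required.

Total = 18 + 16 + 15 + 13 + 10 + 10 + 9 + 7 + 7 + 7 + 4 = 116.
Lower bound: ⌈116/20⌉ = 6 cabins.
A packing using 7 cabins:
  cabin 1: 18 = 18
  cabin 2: 16 + 4 = 20
  cabin 3: 15 = 15
  cabin 4: 13 + 7 = 20
  cabin 5: 10 + 10 = 20
  cabin 6: 9 + 7 = 16
  cabin 7: 7 = 7
No arrangement into 6 cabins stays within capacity, so 7 is optimal.

7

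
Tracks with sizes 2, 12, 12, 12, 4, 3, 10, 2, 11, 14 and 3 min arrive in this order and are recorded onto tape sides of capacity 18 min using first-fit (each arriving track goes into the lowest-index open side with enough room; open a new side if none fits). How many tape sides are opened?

  2 → side 1 (new)  [load 2/18]
  12 → side 1  [load 14/18]
  12 → side 2 (new)  [load 12/18]
  12 → side 3 (new)  [load 12/18]
  4 → side 1  [load 18/18]
  3 → side 2  [load 15/18]
  10 → side 4 (new)  [load 10/18]
  2 → side 2  [load 17/18]
  11 → side 5 (new)  [load 11/18]
  14 → side 6 (new)  [load 14/18]
  3 → side 3  [load 15/18]
6 tape sides opened.

6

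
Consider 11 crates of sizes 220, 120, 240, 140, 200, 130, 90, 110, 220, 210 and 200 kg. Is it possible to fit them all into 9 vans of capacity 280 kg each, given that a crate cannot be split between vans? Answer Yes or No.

Yes

A valid assignment using 9 vans:
  van 1: 240 = 240
  van 2: 220 = 220
  van 3: 220 = 220
  van 4: 210 = 210
  van 5: 200 = 200
  van 6: 200 = 200
  van 7: 140 + 130 = 270
  van 8: 120 + 110 = 230
  van 9: 90 = 90
Every load is within 280 kg, so 9 vans suffice.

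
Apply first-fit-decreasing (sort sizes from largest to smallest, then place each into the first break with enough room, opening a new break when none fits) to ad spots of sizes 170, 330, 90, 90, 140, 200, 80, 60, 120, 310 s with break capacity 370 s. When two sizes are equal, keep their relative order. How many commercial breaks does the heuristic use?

Sorted descending: 330, 310, 200, 170, 140, 120, 90, 90, 80, 60.
  330 → break 1 (new)  [load 330/370]
  310 → break 2 (new)  [load 310/370]
  200 → break 3 (new)  [load 200/370]
  170 → break 3  [load 370/370]
  140 → break 4 (new)  [load 140/370]
  120 → break 4  [load 260/370]
  90 → break 4  [load 350/370]
  90 → break 5 (new)  [load 90/370]
  80 → break 5  [load 170/370]
  60 → break 2  [load 370/370]
5 commercial breaks opened.

5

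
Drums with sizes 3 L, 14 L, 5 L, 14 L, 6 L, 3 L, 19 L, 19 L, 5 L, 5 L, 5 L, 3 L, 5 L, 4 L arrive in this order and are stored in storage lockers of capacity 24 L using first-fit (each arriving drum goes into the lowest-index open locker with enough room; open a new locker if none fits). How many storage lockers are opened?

  3 → locker 1 (new)  [load 3/24]
  14 → locker 1  [load 17/24]
  5 → locker 1  [load 22/24]
  14 → locker 2 (new)  [load 14/24]
  6 → locker 2  [load 20/24]
  3 → locker 2  [load 23/24]
  19 → locker 3 (new)  [load 19/24]
  19 → locker 4 (new)  [load 19/24]
  5 → locker 3  [load 24/24]
  5 → locker 4  [load 24/24]
  5 → locker 5 (new)  [load 5/24]
  3 → locker 5  [load 8/24]
  5 → locker 5  [load 13/24]
  4 → locker 5  [load 17/24]
5 storage lockers opened.

5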